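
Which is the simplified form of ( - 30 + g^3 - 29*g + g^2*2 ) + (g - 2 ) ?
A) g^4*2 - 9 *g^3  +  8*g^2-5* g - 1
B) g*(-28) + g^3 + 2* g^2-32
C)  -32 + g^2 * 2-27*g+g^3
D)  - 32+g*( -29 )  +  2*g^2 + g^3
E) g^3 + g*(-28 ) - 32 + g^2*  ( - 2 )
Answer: B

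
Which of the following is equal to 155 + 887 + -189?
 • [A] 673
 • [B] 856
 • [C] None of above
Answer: C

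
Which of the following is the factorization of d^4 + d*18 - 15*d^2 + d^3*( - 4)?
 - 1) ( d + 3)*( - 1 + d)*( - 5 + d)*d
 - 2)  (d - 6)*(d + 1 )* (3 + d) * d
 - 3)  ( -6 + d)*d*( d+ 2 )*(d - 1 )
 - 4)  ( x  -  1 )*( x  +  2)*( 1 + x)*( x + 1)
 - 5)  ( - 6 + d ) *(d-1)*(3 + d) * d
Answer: 5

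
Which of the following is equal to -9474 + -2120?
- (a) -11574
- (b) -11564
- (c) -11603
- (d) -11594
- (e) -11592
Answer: d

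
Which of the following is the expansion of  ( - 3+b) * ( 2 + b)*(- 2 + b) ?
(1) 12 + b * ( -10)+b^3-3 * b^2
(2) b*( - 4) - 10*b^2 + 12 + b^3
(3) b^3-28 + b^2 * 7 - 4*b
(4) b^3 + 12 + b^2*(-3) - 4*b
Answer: 4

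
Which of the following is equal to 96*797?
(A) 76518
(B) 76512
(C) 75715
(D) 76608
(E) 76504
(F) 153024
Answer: B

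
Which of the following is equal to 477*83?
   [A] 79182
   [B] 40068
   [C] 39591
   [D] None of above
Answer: C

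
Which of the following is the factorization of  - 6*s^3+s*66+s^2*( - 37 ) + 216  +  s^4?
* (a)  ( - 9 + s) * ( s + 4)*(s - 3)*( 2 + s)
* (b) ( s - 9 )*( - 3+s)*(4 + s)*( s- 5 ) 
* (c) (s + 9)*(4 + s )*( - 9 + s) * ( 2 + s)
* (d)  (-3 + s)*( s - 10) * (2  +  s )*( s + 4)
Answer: a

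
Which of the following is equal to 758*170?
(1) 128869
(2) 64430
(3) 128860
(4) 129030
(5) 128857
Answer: 3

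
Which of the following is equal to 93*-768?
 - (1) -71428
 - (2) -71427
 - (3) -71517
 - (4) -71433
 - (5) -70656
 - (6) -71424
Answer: 6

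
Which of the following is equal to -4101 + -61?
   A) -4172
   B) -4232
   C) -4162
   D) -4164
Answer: C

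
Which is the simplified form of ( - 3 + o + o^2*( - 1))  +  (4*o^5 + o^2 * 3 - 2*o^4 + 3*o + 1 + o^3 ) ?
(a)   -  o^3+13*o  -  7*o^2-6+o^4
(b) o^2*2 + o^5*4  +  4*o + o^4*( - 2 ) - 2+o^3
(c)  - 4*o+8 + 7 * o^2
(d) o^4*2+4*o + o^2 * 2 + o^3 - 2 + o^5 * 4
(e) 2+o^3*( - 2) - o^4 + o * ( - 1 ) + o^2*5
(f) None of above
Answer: b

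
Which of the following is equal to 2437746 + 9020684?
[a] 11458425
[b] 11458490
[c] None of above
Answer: c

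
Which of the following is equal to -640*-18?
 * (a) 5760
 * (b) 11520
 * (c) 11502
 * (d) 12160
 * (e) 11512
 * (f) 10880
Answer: b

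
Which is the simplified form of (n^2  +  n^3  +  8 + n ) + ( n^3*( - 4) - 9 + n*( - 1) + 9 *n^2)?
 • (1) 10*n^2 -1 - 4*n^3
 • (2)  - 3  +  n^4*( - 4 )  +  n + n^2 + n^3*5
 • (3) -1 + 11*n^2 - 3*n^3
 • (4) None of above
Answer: 4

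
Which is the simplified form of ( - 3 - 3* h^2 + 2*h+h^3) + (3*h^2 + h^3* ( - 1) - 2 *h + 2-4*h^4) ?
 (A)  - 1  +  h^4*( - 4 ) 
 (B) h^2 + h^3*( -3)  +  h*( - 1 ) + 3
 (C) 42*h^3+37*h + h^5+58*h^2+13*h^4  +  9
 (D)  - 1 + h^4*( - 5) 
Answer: A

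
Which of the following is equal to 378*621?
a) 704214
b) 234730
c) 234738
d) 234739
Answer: c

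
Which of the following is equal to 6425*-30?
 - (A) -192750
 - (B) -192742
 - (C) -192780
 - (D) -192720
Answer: A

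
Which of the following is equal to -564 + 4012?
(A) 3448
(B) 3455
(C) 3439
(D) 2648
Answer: A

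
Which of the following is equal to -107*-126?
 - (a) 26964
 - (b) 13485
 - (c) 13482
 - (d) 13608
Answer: c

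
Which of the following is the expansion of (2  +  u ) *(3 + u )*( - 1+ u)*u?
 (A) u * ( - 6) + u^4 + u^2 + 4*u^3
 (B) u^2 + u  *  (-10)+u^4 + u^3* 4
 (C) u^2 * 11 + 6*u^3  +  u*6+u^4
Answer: A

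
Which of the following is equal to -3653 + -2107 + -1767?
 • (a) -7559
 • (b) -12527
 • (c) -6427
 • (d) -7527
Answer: d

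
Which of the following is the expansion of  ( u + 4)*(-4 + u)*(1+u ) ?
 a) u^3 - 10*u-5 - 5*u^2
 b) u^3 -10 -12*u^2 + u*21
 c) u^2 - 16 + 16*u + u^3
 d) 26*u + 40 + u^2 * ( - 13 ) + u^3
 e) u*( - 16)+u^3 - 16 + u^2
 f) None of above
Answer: e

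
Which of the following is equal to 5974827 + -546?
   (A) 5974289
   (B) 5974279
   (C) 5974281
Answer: C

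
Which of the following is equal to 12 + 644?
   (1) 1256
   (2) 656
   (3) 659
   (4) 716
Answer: 2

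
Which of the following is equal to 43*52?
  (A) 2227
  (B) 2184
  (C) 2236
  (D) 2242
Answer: C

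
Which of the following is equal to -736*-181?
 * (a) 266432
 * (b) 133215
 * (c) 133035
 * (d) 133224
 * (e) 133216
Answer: e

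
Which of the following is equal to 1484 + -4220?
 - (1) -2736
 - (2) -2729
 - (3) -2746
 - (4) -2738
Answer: 1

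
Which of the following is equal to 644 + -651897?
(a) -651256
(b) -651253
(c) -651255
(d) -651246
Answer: b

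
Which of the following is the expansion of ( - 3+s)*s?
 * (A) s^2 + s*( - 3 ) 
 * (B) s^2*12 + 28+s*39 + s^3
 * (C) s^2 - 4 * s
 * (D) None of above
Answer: A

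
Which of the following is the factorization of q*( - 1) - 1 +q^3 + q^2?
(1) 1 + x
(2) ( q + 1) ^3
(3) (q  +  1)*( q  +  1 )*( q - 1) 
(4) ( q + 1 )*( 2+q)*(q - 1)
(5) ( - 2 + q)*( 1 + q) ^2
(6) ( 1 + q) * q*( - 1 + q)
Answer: 3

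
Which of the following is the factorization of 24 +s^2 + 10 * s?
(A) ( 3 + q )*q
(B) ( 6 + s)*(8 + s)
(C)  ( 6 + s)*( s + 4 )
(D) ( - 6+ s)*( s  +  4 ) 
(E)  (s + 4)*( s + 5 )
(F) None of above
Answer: C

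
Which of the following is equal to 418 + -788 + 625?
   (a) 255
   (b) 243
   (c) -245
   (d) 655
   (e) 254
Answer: a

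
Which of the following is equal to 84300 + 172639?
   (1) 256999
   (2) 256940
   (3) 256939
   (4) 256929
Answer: 3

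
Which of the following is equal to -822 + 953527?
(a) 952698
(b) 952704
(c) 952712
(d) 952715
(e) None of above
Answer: e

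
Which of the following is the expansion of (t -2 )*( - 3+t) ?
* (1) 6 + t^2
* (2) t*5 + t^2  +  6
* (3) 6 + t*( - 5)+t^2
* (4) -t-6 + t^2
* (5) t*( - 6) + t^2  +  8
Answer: 3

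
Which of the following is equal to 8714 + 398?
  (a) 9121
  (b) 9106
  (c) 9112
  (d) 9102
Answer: c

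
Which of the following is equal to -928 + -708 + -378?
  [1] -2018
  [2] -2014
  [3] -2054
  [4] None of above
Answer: 2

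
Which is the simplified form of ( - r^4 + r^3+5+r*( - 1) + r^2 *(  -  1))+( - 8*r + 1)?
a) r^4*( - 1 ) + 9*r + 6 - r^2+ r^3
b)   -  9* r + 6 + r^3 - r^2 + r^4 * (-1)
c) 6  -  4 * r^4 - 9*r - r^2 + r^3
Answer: b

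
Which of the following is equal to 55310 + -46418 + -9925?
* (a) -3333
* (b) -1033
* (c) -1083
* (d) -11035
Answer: b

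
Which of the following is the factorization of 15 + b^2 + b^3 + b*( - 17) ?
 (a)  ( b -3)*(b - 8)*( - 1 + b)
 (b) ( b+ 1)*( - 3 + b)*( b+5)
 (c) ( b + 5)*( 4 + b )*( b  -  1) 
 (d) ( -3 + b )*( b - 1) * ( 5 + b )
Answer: d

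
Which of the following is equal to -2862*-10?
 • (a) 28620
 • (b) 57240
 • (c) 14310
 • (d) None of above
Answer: a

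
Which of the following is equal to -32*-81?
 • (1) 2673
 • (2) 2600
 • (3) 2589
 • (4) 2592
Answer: 4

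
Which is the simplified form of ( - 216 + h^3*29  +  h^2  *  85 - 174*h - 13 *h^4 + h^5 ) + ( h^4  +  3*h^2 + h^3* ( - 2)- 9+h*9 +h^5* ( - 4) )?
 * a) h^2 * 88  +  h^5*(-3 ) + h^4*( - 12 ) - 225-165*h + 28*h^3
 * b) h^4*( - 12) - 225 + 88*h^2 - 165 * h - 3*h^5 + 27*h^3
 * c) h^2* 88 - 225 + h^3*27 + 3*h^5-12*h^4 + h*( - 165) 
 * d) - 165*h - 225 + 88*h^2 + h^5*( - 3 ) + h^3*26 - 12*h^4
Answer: b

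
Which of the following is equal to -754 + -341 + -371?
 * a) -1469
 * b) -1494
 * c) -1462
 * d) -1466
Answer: d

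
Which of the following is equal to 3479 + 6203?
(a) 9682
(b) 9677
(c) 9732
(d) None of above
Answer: a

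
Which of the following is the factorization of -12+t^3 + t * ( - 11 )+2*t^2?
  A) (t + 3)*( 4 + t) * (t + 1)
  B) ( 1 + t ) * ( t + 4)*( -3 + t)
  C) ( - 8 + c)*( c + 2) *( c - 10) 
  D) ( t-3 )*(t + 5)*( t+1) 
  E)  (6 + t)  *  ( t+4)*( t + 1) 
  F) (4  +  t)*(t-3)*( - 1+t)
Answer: B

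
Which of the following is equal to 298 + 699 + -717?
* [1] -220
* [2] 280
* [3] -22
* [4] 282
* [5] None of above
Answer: 2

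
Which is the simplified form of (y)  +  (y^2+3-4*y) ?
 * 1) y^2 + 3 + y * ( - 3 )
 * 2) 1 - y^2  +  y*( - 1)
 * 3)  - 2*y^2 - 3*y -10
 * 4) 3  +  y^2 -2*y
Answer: 1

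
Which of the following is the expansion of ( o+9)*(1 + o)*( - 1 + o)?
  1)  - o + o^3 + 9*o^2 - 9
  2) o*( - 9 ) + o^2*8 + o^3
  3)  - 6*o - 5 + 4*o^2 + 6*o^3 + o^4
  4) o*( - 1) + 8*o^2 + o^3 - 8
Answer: 1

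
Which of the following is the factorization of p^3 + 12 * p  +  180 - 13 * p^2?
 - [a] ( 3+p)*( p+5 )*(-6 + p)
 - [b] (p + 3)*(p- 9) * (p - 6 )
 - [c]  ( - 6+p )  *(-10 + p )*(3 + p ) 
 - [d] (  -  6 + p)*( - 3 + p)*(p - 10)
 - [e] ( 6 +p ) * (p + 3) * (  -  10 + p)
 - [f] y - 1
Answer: c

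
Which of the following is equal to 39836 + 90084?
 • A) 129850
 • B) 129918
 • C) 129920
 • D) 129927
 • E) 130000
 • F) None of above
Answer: C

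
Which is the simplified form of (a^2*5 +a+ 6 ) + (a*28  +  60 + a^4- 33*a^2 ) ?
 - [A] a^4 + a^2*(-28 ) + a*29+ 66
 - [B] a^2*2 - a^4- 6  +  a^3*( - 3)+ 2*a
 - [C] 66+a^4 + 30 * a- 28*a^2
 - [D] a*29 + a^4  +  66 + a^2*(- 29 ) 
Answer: A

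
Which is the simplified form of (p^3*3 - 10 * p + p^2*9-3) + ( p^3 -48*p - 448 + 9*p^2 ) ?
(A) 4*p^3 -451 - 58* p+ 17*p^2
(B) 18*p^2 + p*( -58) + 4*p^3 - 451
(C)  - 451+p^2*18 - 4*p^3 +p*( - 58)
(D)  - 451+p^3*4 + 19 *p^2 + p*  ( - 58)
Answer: B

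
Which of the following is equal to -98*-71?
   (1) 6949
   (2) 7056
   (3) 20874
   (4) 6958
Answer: 4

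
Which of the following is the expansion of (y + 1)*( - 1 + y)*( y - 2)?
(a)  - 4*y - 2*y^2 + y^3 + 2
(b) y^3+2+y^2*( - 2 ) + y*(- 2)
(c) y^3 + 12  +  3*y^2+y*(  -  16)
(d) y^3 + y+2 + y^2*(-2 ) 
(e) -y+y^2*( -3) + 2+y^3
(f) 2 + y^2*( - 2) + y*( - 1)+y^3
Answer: f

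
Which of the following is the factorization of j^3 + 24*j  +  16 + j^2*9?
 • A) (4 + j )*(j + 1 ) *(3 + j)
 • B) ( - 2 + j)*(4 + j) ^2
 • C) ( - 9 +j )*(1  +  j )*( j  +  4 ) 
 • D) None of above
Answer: D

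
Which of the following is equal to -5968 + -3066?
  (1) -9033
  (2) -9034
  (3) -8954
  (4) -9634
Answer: 2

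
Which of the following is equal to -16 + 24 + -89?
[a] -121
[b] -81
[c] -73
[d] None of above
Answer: b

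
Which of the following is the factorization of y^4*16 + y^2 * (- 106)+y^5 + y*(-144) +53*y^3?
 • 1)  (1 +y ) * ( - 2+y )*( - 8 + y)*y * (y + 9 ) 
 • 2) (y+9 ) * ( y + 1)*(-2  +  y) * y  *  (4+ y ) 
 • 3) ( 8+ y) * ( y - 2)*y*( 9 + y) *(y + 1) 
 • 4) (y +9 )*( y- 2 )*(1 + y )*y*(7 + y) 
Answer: 3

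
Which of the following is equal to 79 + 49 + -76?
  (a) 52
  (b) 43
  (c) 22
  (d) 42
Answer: a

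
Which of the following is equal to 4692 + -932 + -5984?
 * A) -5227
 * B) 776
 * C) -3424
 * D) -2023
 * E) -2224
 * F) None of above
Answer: E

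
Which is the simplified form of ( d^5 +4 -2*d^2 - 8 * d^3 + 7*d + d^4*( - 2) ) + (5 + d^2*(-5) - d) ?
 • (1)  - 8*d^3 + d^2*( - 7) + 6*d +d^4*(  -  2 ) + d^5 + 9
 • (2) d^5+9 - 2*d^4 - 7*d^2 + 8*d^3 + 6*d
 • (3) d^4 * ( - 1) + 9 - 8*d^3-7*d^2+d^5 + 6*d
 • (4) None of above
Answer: 1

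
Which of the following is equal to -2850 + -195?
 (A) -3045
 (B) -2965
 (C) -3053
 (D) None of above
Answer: A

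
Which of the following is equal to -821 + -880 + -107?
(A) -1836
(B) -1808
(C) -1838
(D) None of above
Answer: B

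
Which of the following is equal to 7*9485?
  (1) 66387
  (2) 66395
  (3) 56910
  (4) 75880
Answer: 2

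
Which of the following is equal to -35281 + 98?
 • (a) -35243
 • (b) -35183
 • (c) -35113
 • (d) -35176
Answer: b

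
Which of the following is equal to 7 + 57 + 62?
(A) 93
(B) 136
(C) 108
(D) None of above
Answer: D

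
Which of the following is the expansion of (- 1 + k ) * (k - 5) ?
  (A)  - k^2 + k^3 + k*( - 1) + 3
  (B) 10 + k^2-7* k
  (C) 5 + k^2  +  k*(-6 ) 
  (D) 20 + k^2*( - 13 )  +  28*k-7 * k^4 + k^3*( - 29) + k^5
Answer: C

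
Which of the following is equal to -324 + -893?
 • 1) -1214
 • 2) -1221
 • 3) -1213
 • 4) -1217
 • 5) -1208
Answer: 4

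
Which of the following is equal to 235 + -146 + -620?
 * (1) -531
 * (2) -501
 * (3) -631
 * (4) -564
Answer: 1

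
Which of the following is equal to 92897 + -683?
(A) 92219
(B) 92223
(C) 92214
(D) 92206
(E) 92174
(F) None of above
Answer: C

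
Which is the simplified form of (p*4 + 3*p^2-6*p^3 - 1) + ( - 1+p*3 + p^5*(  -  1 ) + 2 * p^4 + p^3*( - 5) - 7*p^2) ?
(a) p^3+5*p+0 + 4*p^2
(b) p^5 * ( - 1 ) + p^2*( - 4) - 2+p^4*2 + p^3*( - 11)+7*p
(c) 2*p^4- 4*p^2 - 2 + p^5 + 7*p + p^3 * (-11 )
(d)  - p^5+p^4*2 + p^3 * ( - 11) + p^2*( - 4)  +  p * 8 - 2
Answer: b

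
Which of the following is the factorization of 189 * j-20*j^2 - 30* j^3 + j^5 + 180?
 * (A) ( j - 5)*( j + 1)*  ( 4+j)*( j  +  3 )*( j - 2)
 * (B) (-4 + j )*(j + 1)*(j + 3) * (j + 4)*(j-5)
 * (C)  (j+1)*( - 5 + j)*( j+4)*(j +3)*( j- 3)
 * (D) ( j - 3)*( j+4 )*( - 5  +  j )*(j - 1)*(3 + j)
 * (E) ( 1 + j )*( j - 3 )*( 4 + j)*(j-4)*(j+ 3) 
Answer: C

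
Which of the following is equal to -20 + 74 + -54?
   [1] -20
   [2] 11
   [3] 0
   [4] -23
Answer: 3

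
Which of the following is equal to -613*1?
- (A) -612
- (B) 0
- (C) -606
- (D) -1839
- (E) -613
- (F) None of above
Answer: E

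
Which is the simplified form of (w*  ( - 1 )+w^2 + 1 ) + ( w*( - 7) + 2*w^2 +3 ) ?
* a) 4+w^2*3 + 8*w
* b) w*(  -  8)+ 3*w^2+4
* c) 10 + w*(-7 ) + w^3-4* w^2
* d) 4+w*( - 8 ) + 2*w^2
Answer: b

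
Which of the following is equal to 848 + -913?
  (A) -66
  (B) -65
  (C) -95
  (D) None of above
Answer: B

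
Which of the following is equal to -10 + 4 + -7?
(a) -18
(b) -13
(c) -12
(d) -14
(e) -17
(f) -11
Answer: b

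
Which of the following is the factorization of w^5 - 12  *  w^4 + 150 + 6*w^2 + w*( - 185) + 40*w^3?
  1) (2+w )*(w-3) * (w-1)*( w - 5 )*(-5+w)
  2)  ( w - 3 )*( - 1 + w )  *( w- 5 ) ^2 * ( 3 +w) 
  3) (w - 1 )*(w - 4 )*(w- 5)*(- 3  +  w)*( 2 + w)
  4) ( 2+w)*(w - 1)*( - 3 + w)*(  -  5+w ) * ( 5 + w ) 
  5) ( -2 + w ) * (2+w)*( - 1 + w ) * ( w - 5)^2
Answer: 1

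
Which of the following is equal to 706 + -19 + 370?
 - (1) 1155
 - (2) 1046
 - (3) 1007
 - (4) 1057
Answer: 4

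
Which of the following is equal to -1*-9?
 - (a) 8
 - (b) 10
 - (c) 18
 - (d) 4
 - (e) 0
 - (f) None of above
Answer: f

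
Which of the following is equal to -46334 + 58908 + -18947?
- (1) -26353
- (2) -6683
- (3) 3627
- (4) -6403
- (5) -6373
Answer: 5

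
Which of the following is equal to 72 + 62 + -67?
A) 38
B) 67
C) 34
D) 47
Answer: B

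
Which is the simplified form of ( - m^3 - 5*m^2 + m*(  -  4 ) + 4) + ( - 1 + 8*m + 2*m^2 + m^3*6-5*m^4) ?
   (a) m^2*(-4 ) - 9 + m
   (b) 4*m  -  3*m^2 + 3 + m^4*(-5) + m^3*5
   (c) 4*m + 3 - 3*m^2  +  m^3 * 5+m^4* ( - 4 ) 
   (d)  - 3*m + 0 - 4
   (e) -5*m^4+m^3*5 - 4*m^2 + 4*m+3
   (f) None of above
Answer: b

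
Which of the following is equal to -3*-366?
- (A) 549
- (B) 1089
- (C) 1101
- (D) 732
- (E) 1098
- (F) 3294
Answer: E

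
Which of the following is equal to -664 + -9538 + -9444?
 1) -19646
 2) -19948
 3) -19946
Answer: 1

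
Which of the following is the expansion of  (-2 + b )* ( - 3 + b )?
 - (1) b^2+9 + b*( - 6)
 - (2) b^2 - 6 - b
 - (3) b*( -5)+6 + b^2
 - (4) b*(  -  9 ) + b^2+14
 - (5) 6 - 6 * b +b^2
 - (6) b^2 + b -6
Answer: 3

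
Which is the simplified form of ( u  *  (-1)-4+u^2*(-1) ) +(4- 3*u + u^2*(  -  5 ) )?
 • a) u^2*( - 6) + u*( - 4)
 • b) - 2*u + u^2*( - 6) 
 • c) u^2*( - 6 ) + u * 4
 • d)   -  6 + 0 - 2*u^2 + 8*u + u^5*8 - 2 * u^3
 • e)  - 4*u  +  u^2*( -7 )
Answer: a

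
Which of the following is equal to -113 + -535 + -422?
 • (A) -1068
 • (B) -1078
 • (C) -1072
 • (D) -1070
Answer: D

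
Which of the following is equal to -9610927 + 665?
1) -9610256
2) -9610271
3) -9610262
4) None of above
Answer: 3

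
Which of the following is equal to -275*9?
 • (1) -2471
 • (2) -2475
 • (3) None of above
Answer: 2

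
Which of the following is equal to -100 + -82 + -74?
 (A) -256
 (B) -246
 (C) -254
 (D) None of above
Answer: A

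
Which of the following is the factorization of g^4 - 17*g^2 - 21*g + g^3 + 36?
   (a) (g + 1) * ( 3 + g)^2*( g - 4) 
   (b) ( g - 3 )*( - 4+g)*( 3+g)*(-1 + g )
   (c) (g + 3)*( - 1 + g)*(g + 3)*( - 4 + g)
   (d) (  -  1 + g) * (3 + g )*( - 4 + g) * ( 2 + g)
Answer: c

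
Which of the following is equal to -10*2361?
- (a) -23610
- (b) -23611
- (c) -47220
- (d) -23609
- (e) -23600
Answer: a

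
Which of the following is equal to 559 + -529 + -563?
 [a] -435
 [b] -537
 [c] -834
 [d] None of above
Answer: d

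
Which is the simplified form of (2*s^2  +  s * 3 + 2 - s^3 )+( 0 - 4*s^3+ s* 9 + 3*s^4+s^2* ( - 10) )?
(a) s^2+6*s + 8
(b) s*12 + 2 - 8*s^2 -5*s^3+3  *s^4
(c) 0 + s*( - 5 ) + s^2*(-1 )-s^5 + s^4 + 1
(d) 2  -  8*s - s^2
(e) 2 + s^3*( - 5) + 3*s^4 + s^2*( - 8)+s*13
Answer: b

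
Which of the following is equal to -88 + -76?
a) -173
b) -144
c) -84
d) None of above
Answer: d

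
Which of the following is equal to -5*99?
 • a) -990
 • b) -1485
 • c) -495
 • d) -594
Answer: c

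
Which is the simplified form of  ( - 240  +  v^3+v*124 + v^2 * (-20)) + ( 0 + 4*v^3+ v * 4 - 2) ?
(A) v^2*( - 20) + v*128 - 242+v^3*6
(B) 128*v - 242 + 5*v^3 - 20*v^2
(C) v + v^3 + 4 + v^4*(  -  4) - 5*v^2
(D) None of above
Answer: B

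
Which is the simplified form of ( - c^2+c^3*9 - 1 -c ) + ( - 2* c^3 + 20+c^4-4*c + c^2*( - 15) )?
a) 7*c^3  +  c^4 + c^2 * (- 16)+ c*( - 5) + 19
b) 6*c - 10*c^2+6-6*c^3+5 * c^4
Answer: a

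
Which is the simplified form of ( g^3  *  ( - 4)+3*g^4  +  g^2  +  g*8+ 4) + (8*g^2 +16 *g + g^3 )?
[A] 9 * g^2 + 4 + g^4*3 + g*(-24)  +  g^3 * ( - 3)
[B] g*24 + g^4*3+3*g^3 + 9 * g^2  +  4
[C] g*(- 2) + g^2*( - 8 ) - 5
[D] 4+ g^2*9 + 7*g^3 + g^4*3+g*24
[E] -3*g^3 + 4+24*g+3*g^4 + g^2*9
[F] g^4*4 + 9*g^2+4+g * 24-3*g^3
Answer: E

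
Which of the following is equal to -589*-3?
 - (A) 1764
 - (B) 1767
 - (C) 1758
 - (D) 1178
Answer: B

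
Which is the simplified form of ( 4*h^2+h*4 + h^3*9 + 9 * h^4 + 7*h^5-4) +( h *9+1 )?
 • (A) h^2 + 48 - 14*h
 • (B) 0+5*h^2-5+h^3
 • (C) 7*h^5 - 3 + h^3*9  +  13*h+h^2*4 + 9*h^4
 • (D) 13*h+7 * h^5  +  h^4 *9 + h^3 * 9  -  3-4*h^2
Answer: C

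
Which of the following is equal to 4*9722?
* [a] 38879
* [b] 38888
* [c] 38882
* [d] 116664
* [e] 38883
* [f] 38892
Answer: b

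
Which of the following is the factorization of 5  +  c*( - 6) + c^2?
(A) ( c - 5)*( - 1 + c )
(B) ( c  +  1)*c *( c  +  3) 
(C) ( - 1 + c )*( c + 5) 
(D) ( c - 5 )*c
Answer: A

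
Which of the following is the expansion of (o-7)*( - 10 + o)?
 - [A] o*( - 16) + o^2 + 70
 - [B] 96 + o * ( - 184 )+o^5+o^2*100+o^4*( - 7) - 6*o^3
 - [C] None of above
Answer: C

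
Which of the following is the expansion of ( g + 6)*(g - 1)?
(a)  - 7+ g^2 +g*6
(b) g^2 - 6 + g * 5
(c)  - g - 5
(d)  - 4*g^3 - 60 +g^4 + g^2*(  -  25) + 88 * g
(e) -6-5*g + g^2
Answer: b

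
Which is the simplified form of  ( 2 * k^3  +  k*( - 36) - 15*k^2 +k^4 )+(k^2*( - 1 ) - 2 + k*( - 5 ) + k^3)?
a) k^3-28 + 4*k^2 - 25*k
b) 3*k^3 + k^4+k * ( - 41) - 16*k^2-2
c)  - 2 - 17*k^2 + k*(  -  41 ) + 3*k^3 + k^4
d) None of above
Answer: b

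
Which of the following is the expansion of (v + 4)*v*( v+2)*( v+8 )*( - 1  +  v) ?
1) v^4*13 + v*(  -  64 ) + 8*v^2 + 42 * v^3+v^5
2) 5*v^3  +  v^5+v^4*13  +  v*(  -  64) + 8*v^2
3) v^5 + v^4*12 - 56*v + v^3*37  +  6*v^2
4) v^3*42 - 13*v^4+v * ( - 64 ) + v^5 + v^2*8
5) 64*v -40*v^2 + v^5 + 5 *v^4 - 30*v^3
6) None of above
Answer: 1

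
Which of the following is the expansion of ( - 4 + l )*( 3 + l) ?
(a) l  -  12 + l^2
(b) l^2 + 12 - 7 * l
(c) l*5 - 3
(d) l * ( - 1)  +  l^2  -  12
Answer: d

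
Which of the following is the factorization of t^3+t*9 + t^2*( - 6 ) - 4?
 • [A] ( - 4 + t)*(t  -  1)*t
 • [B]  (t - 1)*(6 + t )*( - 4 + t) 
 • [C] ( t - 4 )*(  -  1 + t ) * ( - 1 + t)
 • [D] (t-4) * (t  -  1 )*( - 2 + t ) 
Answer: C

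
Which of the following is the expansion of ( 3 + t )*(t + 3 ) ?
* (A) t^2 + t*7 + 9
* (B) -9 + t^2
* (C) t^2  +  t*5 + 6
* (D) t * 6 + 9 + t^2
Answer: D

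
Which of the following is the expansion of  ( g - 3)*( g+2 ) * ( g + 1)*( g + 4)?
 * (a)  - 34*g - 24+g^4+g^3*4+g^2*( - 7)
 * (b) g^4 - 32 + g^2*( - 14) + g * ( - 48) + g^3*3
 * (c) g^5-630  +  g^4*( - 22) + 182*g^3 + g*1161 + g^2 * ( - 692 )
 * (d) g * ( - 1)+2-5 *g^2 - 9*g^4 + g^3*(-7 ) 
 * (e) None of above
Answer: a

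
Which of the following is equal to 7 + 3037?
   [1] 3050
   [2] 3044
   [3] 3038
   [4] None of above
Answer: 2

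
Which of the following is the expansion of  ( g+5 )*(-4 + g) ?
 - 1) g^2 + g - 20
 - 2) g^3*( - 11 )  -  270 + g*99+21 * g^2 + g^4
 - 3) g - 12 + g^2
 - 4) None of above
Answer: 1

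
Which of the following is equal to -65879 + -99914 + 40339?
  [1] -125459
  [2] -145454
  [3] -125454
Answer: 3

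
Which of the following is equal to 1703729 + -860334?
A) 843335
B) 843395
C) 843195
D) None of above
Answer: B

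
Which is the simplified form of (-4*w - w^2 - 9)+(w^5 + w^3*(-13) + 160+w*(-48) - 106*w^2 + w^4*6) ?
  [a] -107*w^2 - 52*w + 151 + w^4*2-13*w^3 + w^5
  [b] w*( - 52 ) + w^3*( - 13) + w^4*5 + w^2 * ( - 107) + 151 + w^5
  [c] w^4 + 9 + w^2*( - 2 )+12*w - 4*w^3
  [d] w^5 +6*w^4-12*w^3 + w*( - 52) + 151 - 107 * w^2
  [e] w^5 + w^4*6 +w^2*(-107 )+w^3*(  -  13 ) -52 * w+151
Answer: e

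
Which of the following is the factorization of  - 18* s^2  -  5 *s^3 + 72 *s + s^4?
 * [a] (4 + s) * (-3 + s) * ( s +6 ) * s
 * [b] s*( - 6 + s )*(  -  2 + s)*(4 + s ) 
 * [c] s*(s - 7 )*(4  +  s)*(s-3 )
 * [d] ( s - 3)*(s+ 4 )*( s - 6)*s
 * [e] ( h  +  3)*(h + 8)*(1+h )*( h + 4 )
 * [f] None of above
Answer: d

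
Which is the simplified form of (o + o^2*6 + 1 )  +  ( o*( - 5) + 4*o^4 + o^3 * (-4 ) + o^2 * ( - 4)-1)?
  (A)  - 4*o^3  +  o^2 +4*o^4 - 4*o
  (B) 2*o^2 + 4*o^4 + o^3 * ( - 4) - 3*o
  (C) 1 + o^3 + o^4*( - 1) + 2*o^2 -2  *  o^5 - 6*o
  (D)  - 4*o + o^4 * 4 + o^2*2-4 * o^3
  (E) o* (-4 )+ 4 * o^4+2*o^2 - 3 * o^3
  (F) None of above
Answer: D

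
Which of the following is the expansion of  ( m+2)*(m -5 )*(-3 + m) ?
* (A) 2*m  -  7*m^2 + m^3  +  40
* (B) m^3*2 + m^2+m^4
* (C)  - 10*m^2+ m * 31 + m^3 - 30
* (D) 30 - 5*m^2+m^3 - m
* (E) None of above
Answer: E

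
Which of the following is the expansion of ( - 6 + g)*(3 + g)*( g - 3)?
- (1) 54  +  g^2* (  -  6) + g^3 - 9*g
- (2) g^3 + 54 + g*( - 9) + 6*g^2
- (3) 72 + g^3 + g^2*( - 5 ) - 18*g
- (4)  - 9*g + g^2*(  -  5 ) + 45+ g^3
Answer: 1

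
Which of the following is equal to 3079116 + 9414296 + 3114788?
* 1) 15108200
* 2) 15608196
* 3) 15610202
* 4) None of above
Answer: 4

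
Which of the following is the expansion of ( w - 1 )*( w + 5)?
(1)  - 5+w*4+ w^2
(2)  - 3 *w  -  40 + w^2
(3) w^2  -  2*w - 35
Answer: 1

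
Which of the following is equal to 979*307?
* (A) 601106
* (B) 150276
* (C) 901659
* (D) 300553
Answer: D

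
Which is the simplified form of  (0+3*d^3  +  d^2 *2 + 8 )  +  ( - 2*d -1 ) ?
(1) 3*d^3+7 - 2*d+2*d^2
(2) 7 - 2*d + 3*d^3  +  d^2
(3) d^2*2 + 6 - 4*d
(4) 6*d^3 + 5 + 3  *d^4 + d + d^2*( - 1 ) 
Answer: 1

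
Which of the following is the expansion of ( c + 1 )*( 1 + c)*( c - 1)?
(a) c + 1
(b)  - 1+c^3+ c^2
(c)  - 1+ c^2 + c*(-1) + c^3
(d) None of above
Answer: c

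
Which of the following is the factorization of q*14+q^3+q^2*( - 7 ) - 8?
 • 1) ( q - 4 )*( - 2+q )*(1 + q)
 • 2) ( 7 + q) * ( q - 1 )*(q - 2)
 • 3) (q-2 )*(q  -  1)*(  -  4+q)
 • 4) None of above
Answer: 3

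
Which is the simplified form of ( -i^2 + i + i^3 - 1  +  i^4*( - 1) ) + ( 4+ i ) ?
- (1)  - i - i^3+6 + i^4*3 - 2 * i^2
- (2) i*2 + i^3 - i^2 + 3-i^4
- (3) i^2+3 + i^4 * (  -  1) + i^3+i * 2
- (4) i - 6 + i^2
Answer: 2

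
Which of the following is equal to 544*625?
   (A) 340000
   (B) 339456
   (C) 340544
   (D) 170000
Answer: A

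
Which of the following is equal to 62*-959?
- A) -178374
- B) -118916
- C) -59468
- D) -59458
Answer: D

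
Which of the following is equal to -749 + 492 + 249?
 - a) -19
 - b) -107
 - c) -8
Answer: c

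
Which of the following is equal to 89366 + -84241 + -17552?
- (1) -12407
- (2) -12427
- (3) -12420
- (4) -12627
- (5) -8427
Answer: 2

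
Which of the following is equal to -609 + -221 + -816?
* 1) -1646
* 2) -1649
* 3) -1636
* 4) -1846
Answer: 1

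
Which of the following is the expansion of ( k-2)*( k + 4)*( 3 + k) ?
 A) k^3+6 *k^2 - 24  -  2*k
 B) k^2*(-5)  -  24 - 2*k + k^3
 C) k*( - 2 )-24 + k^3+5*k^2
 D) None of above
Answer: C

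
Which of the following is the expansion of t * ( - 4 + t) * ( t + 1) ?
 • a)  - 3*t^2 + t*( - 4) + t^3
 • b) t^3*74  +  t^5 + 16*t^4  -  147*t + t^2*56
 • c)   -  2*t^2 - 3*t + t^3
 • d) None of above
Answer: a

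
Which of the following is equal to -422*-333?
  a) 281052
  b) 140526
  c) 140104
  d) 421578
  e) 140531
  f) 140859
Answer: b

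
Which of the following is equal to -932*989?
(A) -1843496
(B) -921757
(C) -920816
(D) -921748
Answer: D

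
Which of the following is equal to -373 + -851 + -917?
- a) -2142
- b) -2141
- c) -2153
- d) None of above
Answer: b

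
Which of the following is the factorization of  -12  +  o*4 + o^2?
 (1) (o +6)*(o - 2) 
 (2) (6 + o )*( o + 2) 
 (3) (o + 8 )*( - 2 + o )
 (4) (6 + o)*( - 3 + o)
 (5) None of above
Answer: 1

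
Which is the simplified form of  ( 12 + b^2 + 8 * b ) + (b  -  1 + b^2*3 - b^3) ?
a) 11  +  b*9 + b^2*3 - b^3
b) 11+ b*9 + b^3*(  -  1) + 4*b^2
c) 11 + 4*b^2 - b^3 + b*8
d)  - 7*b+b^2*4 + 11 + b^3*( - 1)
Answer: b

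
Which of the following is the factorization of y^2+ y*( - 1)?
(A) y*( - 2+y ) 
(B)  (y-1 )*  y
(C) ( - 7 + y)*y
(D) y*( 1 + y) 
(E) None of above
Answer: B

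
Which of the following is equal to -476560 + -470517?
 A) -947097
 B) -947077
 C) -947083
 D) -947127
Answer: B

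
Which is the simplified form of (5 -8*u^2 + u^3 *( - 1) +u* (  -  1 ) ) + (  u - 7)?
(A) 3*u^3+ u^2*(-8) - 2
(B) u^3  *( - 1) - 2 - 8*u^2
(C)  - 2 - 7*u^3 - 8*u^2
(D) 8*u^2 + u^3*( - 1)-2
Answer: B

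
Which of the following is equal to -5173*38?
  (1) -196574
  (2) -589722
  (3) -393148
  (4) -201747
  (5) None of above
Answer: 1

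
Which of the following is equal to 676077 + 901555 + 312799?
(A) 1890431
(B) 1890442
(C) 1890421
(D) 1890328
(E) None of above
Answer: A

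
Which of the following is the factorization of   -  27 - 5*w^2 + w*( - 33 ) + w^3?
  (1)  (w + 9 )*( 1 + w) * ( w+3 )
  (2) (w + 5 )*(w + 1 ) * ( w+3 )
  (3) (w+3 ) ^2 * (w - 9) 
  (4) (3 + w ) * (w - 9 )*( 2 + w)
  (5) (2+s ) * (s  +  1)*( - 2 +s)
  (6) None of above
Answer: 6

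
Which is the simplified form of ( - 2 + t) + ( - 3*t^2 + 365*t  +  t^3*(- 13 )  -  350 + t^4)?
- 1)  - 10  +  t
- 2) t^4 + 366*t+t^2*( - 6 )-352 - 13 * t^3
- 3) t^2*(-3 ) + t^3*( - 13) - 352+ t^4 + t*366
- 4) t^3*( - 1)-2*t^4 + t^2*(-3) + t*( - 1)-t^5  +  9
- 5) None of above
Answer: 3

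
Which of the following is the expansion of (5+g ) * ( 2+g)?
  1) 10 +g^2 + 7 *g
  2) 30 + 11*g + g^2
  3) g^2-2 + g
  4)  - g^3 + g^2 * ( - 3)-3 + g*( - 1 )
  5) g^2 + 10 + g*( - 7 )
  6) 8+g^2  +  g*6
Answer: 1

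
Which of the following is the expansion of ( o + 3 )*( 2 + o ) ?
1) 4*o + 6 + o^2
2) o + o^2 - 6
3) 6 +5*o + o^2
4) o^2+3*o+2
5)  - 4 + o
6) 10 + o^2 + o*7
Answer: 3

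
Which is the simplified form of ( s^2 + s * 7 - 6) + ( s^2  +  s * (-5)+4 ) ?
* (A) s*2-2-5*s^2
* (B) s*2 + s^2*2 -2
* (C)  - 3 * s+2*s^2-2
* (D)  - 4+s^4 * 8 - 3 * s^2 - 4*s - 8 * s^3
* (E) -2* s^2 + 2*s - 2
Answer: B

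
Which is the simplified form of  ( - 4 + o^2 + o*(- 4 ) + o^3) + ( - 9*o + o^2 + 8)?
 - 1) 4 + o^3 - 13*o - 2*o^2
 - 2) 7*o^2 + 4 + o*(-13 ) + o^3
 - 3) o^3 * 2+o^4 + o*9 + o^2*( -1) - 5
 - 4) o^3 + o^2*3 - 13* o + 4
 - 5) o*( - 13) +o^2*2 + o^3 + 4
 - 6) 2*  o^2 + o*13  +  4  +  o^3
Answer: 5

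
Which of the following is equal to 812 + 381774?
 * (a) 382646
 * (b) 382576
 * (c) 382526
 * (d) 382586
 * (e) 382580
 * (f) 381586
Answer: d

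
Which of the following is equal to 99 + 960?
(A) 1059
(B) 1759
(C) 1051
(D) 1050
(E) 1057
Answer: A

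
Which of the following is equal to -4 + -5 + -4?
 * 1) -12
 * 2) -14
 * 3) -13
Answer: 3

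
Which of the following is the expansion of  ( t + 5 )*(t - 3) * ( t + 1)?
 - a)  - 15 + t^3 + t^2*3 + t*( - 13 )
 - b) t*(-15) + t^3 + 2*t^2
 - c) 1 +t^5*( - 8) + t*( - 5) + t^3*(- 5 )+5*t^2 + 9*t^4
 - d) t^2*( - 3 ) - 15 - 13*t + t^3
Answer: a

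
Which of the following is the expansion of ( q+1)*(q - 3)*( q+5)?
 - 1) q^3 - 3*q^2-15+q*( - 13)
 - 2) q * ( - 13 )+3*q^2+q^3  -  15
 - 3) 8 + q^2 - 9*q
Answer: 2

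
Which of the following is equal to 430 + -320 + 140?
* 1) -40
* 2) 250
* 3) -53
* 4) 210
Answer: 2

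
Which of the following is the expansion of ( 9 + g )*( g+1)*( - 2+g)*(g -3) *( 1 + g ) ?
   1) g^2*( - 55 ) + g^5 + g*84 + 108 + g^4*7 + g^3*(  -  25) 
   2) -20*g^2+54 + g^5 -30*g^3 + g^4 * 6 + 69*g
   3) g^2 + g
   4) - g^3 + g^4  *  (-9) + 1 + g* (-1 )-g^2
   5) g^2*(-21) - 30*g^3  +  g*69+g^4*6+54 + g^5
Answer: 2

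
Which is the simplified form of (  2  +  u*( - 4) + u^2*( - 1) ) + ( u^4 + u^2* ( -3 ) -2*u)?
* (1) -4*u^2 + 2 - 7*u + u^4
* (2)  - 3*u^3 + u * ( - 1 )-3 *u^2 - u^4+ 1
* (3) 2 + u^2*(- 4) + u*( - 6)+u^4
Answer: 3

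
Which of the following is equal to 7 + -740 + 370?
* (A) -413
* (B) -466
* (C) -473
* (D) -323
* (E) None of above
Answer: E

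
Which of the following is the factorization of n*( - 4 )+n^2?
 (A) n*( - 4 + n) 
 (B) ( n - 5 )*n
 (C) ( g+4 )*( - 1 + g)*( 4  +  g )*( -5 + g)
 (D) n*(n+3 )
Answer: A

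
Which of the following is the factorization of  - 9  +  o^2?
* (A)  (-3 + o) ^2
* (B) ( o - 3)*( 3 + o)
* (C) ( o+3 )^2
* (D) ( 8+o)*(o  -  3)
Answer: B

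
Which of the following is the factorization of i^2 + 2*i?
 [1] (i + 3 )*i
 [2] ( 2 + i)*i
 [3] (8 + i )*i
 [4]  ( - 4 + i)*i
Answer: 2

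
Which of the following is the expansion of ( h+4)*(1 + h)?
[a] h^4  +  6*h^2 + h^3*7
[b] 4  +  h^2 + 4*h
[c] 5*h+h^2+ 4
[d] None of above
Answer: c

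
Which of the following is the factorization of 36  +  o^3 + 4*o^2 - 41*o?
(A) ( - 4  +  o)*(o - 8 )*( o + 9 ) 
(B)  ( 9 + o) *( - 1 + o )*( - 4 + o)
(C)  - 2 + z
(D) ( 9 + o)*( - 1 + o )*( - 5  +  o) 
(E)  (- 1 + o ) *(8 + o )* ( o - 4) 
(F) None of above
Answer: B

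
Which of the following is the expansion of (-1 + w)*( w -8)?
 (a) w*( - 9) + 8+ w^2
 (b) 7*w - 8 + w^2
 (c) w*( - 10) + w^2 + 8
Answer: a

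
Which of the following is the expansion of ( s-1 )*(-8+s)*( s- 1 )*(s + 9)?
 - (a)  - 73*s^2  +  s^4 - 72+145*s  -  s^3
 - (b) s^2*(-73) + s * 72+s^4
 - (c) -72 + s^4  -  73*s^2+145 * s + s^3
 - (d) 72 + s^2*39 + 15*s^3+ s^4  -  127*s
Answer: a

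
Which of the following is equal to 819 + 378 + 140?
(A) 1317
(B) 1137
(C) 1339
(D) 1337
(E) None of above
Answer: D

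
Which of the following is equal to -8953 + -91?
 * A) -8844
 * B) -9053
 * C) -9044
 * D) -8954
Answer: C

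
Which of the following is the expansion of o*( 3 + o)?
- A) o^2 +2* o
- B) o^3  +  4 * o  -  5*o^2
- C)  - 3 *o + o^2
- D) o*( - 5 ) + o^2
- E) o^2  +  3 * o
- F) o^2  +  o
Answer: E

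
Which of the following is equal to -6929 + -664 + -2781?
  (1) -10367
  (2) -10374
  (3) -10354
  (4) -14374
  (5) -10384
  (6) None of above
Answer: 2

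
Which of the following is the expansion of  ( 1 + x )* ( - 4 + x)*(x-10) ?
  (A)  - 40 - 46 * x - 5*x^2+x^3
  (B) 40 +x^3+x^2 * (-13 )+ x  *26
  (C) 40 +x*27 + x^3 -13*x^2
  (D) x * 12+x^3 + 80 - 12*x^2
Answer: B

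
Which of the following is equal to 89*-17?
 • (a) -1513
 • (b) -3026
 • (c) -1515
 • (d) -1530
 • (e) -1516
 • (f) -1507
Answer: a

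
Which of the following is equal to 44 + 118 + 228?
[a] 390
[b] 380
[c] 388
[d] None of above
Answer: a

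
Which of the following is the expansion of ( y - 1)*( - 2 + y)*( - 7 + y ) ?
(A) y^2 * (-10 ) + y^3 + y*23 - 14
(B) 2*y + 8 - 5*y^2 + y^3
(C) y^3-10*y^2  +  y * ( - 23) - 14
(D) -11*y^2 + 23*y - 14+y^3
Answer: A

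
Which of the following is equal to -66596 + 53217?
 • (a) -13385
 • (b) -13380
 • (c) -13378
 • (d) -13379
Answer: d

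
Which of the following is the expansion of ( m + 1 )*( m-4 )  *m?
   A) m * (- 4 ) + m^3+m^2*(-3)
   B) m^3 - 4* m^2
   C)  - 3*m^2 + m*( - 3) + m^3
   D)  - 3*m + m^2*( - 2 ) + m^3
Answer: A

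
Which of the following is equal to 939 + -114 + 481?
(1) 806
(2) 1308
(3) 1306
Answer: 3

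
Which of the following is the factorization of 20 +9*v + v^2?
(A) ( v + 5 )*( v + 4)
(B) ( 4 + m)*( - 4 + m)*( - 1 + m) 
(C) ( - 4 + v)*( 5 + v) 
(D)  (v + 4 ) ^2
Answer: A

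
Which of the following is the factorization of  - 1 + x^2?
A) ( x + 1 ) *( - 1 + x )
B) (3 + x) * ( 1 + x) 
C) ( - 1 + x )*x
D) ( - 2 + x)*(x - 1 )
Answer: A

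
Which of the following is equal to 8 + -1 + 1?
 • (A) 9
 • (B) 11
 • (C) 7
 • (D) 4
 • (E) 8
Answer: E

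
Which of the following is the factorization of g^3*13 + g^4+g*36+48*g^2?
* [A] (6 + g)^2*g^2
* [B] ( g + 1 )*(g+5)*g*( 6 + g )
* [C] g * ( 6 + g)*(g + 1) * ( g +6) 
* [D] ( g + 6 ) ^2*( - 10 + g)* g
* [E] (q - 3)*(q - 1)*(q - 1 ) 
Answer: C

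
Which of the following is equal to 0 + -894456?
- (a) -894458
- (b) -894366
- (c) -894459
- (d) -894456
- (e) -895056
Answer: d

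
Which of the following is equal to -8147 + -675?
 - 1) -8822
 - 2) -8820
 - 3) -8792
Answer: 1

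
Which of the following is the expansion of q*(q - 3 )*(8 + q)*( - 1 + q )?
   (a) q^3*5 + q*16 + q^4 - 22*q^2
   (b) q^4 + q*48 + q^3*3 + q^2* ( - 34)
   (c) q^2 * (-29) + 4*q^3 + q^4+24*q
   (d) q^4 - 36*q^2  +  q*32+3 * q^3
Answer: c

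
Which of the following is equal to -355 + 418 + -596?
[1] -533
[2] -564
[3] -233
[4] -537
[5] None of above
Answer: 1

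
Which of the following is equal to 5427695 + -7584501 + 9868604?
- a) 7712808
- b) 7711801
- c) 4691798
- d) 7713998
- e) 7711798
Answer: e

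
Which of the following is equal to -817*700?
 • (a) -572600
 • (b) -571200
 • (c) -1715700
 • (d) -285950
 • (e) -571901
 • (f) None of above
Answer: f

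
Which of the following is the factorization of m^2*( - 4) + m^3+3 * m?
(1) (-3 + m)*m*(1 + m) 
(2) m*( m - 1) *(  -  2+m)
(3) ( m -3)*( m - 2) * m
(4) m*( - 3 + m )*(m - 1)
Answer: 4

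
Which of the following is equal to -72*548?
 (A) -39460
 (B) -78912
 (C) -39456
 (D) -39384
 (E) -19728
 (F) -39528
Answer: C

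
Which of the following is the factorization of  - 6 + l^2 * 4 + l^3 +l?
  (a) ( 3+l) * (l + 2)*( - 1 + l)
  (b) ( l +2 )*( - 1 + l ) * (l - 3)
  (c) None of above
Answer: a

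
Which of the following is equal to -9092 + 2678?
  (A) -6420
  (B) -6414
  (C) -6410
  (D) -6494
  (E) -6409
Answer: B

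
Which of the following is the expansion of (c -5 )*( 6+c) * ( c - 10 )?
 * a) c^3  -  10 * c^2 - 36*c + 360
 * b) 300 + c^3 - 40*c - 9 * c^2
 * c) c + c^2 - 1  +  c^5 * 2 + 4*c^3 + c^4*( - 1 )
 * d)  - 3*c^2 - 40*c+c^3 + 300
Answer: b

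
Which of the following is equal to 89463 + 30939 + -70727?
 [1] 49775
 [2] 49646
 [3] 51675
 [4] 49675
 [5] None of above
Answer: 4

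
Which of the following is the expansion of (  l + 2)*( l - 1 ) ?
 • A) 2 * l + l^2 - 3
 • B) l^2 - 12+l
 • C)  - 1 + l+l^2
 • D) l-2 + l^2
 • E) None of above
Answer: D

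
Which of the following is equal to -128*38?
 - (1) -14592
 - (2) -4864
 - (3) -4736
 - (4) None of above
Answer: 2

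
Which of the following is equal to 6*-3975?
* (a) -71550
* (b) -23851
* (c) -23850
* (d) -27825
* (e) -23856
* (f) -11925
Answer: c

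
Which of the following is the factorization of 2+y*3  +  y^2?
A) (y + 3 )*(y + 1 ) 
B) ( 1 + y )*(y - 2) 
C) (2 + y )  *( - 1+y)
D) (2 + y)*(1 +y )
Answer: D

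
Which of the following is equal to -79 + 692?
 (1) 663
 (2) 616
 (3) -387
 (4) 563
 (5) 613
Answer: 5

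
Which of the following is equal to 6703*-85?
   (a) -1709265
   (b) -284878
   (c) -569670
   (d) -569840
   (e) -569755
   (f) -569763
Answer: e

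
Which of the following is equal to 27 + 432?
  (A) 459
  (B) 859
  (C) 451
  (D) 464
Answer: A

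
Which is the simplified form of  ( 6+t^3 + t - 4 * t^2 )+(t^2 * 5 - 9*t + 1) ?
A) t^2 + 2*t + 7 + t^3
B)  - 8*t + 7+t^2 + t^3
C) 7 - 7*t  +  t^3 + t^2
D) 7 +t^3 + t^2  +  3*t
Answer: B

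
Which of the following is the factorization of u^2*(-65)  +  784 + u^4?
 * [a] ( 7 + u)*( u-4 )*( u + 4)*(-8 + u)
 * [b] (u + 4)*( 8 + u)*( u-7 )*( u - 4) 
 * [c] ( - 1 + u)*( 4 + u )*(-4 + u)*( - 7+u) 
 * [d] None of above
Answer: d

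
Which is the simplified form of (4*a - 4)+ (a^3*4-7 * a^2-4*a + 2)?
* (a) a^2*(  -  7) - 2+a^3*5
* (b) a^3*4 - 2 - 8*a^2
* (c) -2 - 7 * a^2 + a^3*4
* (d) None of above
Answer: c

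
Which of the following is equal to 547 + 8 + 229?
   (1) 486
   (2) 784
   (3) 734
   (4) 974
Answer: 2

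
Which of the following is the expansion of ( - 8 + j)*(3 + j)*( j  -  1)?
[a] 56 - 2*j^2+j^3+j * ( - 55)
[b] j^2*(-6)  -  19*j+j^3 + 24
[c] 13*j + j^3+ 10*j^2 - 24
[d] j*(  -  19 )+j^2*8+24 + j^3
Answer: b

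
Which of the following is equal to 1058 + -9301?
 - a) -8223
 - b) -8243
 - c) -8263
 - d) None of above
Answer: b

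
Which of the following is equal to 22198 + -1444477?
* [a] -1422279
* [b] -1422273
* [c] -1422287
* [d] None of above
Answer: a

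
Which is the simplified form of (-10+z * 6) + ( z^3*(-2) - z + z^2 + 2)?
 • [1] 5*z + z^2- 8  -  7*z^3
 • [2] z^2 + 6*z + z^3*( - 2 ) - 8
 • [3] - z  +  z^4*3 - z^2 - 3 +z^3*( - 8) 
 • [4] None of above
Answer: 4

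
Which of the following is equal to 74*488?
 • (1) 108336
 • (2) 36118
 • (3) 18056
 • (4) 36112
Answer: 4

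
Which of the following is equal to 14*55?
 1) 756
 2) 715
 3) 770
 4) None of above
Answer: 3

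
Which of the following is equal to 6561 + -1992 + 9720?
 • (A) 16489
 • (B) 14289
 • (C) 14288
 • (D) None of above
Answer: B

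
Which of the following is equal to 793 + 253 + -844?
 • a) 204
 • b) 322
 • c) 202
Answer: c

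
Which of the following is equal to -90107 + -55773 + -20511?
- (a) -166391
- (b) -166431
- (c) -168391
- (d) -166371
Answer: a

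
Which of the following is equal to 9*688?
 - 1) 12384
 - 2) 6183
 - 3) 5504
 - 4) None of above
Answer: 4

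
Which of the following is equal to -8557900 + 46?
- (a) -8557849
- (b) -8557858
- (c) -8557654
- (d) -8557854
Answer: d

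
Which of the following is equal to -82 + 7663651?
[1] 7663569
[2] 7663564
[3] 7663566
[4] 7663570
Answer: 1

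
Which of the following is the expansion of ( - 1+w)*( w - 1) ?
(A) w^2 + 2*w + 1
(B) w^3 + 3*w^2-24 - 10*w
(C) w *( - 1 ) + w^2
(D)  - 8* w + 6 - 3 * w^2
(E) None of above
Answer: E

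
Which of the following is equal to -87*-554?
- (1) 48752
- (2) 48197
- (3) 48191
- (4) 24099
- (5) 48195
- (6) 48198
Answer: 6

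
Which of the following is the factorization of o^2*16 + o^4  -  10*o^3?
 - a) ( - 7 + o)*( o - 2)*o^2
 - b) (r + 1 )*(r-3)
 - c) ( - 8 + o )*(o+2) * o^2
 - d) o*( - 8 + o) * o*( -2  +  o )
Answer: d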